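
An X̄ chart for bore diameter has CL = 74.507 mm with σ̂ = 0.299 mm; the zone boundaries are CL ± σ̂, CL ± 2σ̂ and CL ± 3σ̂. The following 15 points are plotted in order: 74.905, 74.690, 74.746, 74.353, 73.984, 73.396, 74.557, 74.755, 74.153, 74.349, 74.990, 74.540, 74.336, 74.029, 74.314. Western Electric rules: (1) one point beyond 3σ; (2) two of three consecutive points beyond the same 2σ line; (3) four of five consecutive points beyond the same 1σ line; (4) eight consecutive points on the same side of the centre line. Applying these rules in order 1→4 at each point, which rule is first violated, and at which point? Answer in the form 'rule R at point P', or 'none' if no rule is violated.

Zone of each point (C = within 1σ̂, B = 1σ̂–2σ̂, A = 2σ̂–3σ̂, * = beyond 3σ̂; sign = side of CL): 1:+B, 2:+C, 3:+C, 4:-C, 5:-B, 6:-*, 7:+C, 8:+C, 9:-B, 10:-C, 11:+B, 12:+C, 13:-C, 14:-B, 15:-C
Rule 1 (one point beyond the 3σ limits) is satisfied at point 6.

rule 1 at point 6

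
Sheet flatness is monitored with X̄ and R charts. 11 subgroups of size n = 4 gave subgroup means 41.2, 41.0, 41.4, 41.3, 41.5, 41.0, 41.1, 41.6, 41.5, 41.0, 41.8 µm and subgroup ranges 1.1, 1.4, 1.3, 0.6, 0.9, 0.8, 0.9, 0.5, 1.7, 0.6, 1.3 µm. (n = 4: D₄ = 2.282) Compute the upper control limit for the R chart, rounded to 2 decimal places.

R̄ = (1.1 + 1.4 + 1.3 + 0.6 + 0.9 + 0.8 + 0.9 + 0.5 + 1.7 + 0.6 + 1.3) / 11 = 11.1000 / 11 = 1.0091
UCL_R = D₄·R̄ = 2.282 × 1.0091 = 2.3027

2.30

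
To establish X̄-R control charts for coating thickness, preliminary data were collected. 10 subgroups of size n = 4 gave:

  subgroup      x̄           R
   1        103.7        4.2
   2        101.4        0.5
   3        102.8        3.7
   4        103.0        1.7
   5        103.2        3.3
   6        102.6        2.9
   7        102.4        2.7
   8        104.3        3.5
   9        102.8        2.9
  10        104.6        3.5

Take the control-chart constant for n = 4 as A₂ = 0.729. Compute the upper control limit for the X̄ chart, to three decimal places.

X̄̄ = (103.7 + 101.4 + 102.8 + 103.0 + 103.2 + 102.6 + 102.4 + 104.3 + 102.8 + 104.6) / 10 = 1030.8000 / 10 = 103.0800
R̄ = (4.2 + 0.5 + 3.7 + 1.7 + 3.3 + 2.9 + 2.7 + 3.5 + 2.9 + 3.5) / 10 = 28.9000 / 10 = 2.8900
UCL = X̄̄ + A₂·R̄ = 103.0800 + 0.729 × 2.8900 = 105.1868

105.187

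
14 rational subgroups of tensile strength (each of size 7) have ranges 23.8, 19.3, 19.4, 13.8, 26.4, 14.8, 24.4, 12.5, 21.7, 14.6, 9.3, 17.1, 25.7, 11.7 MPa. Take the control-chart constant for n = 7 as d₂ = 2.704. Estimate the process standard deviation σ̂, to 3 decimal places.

6.723

R̄ = (23.8 + 19.3 + 19.4 + 13.8 + 26.4 + 14.8 + 24.4 + 12.5 + 21.7 + 14.6 + 9.3 + 17.1 + 25.7 + 11.7) / 14 = 18.1786
σ̂ = R̄ / d₂ = 18.1786 / 2.704 = 6.7228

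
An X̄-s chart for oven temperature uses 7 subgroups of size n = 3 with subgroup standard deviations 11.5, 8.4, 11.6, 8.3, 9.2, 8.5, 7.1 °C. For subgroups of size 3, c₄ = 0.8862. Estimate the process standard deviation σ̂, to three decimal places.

s̄ = (11.5 + 8.4 + 11.6 + 8.3 + 9.2 + 8.5 + 7.1) / 7 = 9.2286
σ̂ = s̄ / c₄ = 9.2286 / 0.8862 = 10.4136

10.414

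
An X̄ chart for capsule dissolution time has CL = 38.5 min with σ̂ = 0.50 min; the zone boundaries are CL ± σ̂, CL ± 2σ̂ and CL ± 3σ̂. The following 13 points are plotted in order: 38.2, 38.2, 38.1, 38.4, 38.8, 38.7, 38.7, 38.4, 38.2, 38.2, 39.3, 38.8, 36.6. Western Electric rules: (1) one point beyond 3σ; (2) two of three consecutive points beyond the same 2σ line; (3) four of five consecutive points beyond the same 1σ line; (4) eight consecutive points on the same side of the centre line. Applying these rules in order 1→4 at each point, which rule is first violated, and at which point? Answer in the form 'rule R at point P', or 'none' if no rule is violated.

Zone of each point (C = within 1σ̂, B = 1σ̂–2σ̂, A = 2σ̂–3σ̂, * = beyond 3σ̂; sign = side of CL): 1:-C, 2:-C, 3:-C, 4:-C, 5:+C, 6:+C, 7:+C, 8:-C, 9:-C, 10:-C, 11:+B, 12:+C, 13:-*
Rule 1 (one point beyond the 3σ limits) is satisfied at point 13.

rule 1 at point 13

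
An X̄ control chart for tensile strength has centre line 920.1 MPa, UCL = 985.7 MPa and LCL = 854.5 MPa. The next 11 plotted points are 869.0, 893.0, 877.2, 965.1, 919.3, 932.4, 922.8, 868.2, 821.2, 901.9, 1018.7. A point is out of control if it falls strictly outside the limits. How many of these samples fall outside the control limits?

2

Compare each point to [854.5, 985.7]: sample 9 = 821.2 < LCL; sample 11 = 1018.7 > UCL.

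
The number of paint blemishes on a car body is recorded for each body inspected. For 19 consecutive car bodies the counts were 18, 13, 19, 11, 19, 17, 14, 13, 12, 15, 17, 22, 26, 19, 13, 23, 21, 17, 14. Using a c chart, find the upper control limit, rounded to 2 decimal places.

29.37

c̄ = (18 + 13 + 19 + 11 + 19 + 17 + 14 + 13 + 12 + 15 + 17 + 22 + 26 + 19 + 13 + 23 + 21 + 17 + 14) / 19 = 323 / 19 = 17.0000
UCL = c̄ + 3√c̄ = 17.0000 + 3 × √17.0000 = 17.0000 + 3 × 4.1231 = 29.3693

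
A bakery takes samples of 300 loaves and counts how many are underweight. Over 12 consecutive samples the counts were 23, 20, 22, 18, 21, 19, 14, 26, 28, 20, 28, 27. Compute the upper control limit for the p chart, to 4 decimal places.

0.1192

p̄ = Σdᵢ / (k·n) = 266 / (12 × 300) = 0.07389
UCL = p̄ + 3·√(p̄(1−p̄)/n) = 0.07389 + 3 × √(0.07389×0.92611/300) = 0.07389 + 3 × 0.01510 = 0.11920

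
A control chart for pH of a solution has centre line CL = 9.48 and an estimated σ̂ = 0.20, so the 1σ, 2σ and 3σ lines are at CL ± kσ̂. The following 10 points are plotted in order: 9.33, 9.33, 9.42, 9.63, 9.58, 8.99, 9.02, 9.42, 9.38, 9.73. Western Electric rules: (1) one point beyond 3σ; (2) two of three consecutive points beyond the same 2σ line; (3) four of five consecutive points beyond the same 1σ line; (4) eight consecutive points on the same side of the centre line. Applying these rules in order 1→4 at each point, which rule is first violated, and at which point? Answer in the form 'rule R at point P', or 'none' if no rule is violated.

rule 2 at point 7

Zone of each point (C = within 1σ̂, B = 1σ̂–2σ̂, A = 2σ̂–3σ̂, * = beyond 3σ̂; sign = side of CL): 1:-C, 2:-C, 3:-C, 4:+C, 5:+C, 6:-A, 7:-A, 8:-C, 9:-C, 10:+B
Rule 2 (two of three consecutive points beyond the same 2σ limit) is satisfied at point 7.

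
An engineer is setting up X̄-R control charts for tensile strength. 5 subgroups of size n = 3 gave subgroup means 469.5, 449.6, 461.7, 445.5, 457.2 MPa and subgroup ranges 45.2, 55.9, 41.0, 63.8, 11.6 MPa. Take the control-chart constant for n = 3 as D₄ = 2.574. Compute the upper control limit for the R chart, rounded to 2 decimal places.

R̄ = (45.2 + 55.9 + 41.0 + 63.8 + 11.6) / 5 = 217.5000 / 5 = 43.5000
UCL_R = D₄·R̄ = 2.574 × 43.5000 = 111.9690

111.97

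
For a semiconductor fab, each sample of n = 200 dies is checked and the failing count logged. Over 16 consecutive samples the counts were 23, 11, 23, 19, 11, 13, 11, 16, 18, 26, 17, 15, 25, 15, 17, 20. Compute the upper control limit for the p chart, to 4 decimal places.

0.1474

p̄ = Σdᵢ / (k·n) = 280 / (16 × 200) = 0.08750
UCL = p̄ + 3·√(p̄(1−p̄)/n) = 0.08750 + 3 × √(0.08750×0.91250/200) = 0.08750 + 3 × 0.01998 = 0.14744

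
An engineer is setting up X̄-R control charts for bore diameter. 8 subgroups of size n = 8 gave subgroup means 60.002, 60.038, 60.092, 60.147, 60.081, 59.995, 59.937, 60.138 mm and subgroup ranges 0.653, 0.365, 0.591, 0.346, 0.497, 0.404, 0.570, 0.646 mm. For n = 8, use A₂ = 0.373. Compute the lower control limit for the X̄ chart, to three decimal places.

59.864

X̄̄ = (60.002 + 60.038 + 60.092 + 60.147 + 60.081 + 59.995 + 59.937 + 60.138) / 8 = 480.4300 / 8 = 60.0538
R̄ = (0.653 + 0.365 + 0.591 + 0.346 + 0.497 + 0.404 + 0.570 + 0.646) / 8 = 4.0720 / 8 = 0.5090
LCL = X̄̄ − A₂·R̄ = 60.0538 − 0.373 × 0.5090 = 59.8639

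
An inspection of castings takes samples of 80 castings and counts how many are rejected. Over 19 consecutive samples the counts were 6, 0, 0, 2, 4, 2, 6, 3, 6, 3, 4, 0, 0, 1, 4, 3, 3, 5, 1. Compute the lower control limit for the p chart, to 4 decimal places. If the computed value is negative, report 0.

0.0000

p̄ = Σdᵢ / (k·n) = 53 / (19 × 80) = 0.03487
LCL = p̄ − 3·√(p̄(1−p̄)/n) = 0.03487 − 3 × 0.02051 = -0.02666 → 0 (negative, so LCL = 0)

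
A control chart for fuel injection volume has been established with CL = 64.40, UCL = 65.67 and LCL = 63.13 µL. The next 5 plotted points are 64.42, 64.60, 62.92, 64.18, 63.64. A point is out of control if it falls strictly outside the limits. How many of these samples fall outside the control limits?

1

Compare each point to [63.13, 65.67]: sample 3 = 62.92 < LCL.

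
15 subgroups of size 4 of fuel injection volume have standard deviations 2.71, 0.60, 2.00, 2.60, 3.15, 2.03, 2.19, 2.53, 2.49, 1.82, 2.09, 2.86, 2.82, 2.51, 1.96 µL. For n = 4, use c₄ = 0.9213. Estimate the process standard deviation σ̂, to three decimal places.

2.486

s̄ = (2.71 + 0.60 + 2.00 + 2.60 + 3.15 + 2.03 + 2.19 + 2.53 + 2.49 + 1.82 + 2.09 + 2.86 + 2.82 + 2.51 + 1.96) / 15 = 2.2907
σ̂ = s̄ / c₄ = 2.2907 / 0.9213 = 2.4863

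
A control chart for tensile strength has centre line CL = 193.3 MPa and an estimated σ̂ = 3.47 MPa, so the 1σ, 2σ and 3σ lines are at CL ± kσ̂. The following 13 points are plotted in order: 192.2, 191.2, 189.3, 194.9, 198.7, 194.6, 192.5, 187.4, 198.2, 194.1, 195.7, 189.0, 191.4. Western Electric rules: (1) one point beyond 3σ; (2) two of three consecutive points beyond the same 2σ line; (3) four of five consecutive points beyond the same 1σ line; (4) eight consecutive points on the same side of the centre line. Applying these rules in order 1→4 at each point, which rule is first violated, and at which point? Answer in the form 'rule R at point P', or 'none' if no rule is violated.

none

Zone of each point (C = within 1σ̂, B = 1σ̂–2σ̂, A = 2σ̂–3σ̂, * = beyond 3σ̂; sign = side of CL): 1:-C, 2:-C, 3:-B, 4:+C, 5:+B, 6:+C, 7:-C, 8:-B, 9:+B, 10:+C, 11:+C, 12:-B, 13:-C
No rule fires across all 13 points.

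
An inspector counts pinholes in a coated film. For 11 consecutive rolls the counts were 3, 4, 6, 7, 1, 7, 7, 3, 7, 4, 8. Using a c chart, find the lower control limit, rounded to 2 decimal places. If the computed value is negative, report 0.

0.00

c̄ = (3 + 4 + 6 + 7 + 1 + 7 + 7 + 3 + 7 + 4 + 8) / 11 = 57 / 11 = 5.1818
LCL = c̄ − 3√c̄ = 5.1818 − 3 × 2.2764 = -1.6473 → 0 (cannot be negative)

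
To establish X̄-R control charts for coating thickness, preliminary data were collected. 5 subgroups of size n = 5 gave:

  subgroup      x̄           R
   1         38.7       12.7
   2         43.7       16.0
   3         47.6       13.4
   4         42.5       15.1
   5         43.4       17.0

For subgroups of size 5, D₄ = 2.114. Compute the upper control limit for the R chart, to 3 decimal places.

31.372

R̄ = (12.7 + 16.0 + 13.4 + 15.1 + 17.0) / 5 = 74.2000 / 5 = 14.8400
UCL_R = D₄·R̄ = 2.114 × 14.8400 = 31.3718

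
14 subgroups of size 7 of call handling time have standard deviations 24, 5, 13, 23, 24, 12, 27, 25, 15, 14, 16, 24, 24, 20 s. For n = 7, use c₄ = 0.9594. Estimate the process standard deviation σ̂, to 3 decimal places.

19.804

s̄ = (24 + 5 + 13 + 23 + 24 + 12 + 27 + 25 + 15 + 14 + 16 + 24 + 24 + 20) / 14 = 19.0000
σ̂ = s̄ / c₄ = 19.0000 / 0.9594 = 19.8040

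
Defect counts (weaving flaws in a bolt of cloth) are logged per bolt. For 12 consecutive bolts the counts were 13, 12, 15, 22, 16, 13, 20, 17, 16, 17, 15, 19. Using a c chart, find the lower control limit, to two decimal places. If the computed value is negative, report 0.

4.16

c̄ = (13 + 12 + 15 + 22 + 16 + 13 + 20 + 17 + 16 + 17 + 15 + 19) / 12 = 195 / 12 = 16.2500
LCL = c̄ − 3√c̄ = 16.2500 − 3 × 4.0311 = 4.1566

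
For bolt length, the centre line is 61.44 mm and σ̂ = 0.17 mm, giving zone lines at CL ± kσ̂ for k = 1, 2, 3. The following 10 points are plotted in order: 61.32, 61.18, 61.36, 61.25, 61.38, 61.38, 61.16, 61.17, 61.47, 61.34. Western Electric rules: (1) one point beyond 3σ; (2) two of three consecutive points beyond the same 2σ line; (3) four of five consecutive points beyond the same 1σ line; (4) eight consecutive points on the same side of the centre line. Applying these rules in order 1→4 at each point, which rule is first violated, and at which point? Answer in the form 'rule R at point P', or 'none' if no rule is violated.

rule 4 at point 8

Zone of each point (C = within 1σ̂, B = 1σ̂–2σ̂, A = 2σ̂–3σ̂, * = beyond 3σ̂; sign = side of CL): 1:-C, 2:-B, 3:-C, 4:-B, 5:-C, 6:-C, 7:-B, 8:-B, 9:+C, 10:-C
Rule 4 (eight consecutive points on the same side of the centre line) is satisfied at point 8.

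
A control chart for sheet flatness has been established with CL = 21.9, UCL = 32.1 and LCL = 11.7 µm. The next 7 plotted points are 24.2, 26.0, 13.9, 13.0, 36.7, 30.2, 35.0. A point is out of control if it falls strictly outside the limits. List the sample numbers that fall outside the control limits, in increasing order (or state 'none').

5, 7

Compare each point to [11.7, 32.1]: sample 5 = 36.7 > UCL; sample 7 = 35.0 > UCL.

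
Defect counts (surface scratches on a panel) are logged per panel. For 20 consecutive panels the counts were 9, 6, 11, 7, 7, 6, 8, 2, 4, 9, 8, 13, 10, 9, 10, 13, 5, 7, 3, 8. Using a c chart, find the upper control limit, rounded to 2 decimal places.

c̄ = (9 + 6 + 11 + 7 + 7 + 6 + 8 + 2 + 4 + 9 + 8 + 13 + 10 + 9 + 10 + 13 + 5 + 7 + 3 + 8) / 20 = 155 / 20 = 7.7500
UCL = c̄ + 3√c̄ = 7.7500 + 3 × √7.7500 = 7.7500 + 3 × 2.7839 = 16.1016

16.10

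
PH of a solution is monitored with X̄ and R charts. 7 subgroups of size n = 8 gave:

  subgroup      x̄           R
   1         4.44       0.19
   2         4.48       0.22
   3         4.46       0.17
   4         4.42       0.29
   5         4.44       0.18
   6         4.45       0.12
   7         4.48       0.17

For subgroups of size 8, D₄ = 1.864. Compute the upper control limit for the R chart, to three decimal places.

0.357

R̄ = (0.19 + 0.22 + 0.17 + 0.29 + 0.18 + 0.12 + 0.17) / 7 = 1.3400 / 7 = 0.1914
UCL_R = D₄·R̄ = 1.864 × 0.1914 = 0.3568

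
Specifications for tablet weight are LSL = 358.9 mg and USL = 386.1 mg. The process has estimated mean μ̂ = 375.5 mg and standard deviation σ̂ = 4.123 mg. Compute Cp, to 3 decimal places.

1.100

Cp = (USL − LSL) / (6σ̂) = (386.1 − 358.9) / (6 × 4.123) = 27.2000 / 24.7380 = 1.0995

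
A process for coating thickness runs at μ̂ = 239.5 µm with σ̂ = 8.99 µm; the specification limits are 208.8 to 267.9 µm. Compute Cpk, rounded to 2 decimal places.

1.05

Cpu = (USL − μ̂) / (3σ̂) = (267.9 − 239.5) / (3 × 8.99) = 1.0530; Cpl = (μ̂ − LSL) / (3σ̂) = (239.5 − 208.8) / (3 × 8.99) = 1.1383; Cpk = min(Cpu, Cpl) = 1.0530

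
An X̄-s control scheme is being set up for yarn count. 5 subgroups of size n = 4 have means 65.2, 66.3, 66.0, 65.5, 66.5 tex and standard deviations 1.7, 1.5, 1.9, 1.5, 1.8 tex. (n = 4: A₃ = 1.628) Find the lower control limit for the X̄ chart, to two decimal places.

X̄̄ = (65.2 + 66.3 + 66.0 + 65.5 + 66.5) / 5 = 65.9000
s̄ = (1.7 + 1.5 + 1.9 + 1.5 + 1.8) / 5 = 1.6800
LCL = X̄̄ − A₃·s̄ = 65.9000 − 1.628 × 1.6800 = 63.1650

63.16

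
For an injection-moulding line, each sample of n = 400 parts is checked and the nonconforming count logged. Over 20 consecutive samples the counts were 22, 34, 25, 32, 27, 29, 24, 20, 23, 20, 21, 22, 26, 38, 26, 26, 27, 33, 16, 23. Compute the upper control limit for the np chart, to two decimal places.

40.41

p̄ = Σdᵢ / (k·n) = 514 / (20 × 400) = 0.06425
UCL = np̄ + 3·√(np̄(1−p̄)) = 25.7000 + 3 × √(25.7000×0.93575) = 25.7000 + 3 × 4.9040 = 40.4119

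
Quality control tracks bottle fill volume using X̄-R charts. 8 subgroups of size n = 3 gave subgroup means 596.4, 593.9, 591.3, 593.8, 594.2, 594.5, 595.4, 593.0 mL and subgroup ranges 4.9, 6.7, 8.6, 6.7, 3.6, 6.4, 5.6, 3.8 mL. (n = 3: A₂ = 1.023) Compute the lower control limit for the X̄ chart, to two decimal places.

X̄̄ = (596.4 + 593.9 + 591.3 + 593.8 + 594.2 + 594.5 + 595.4 + 593.0) / 8 = 4752.5000 / 8 = 594.0625
R̄ = (4.9 + 6.7 + 8.6 + 6.7 + 3.6 + 6.4 + 5.6 + 3.8) / 8 = 46.3000 / 8 = 5.7875
LCL = X̄̄ − A₂·R̄ = 594.0625 − 1.023 × 5.7875 = 588.1419

588.14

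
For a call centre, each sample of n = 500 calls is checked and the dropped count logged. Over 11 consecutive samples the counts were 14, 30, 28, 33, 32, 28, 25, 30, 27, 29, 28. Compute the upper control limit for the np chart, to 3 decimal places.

p̄ = Σdᵢ / (k·n) = 304 / (11 × 500) = 0.05527
UCL = np̄ + 3·√(np̄(1−p̄)) = 27.6364 + 3 × √(27.6364×0.94473) = 27.6364 + 3 × 5.1097 = 42.9654

42.965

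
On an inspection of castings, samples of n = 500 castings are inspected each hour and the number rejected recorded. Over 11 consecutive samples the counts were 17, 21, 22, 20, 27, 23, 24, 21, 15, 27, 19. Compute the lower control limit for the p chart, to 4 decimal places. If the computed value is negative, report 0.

0.0157

p̄ = Σdᵢ / (k·n) = 236 / (11 × 500) = 0.04291
LCL = p̄ − 3·√(p̄(1−p̄)/n) = 0.04291 − 3 × 0.00906 = 0.01572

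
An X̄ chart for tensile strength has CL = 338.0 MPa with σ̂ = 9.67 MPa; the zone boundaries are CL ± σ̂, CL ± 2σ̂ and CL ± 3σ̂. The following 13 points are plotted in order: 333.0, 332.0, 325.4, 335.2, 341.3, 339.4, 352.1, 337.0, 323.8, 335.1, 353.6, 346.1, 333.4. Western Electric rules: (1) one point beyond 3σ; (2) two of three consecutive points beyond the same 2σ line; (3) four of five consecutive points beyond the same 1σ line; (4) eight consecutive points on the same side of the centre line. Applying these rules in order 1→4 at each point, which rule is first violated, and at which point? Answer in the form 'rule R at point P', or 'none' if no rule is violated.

none

Zone of each point (C = within 1σ̂, B = 1σ̂–2σ̂, A = 2σ̂–3σ̂, * = beyond 3σ̂; sign = side of CL): 1:-C, 2:-C, 3:-B, 4:-C, 5:+C, 6:+C, 7:+B, 8:-C, 9:-B, 10:-C, 11:+B, 12:+C, 13:-C
No rule fires across all 13 points.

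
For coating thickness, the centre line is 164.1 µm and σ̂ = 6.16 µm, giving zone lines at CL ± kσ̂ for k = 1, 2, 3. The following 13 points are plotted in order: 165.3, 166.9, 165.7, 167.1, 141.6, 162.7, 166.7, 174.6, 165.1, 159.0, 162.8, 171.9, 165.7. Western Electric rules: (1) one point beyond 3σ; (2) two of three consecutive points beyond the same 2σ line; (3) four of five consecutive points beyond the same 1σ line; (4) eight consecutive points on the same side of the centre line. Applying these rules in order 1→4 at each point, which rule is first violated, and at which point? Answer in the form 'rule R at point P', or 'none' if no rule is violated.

Zone of each point (C = within 1σ̂, B = 1σ̂–2σ̂, A = 2σ̂–3σ̂, * = beyond 3σ̂; sign = side of CL): 1:+C, 2:+C, 3:+C, 4:+C, 5:-*, 6:-C, 7:+C, 8:+B, 9:+C, 10:-C, 11:-C, 12:+B, 13:+C
Rule 1 (one point beyond the 3σ limits) is satisfied at point 5.

rule 1 at point 5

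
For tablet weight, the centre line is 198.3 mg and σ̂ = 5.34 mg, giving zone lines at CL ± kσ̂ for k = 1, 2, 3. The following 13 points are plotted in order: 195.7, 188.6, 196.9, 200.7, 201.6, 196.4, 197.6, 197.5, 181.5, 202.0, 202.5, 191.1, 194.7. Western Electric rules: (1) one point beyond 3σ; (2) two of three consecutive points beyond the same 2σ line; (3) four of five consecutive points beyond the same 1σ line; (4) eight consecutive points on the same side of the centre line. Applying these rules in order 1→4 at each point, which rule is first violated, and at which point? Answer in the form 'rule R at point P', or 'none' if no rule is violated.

Zone of each point (C = within 1σ̂, B = 1σ̂–2σ̂, A = 2σ̂–3σ̂, * = beyond 3σ̂; sign = side of CL): 1:-C, 2:-B, 3:-C, 4:+C, 5:+C, 6:-C, 7:-C, 8:-C, 9:-*, 10:+C, 11:+C, 12:-B, 13:-C
Rule 1 (one point beyond the 3σ limits) is satisfied at point 9.

rule 1 at point 9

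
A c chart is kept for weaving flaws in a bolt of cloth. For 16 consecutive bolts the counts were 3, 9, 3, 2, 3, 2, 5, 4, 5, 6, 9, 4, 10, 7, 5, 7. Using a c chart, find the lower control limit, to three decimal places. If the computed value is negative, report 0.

c̄ = (3 + 9 + 3 + 2 + 3 + 2 + 5 + 4 + 5 + 6 + 9 + 4 + 10 + 7 + 5 + 7) / 16 = 84 / 16 = 5.2500
LCL = c̄ − 3√c̄ = 5.2500 − 3 × 2.2913 = -1.6239 → 0 (cannot be negative)

0.000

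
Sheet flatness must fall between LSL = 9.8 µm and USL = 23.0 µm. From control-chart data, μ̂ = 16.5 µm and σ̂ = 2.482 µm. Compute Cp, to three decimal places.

Cp = (USL − LSL) / (6σ̂) = (23.0 − 9.8) / (6 × 2.482) = 13.2000 / 14.8920 = 0.8864

0.886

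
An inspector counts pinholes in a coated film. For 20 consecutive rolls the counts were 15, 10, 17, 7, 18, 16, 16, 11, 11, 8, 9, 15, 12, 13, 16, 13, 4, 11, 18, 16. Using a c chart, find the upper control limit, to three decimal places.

23.533

c̄ = (15 + 10 + 17 + 7 + 18 + 16 + 16 + 11 + 11 + 8 + 9 + 15 + 12 + 13 + 16 + 13 + 4 + 11 + 18 + 16) / 20 = 256 / 20 = 12.8000
UCL = c̄ + 3√c̄ = 12.8000 + 3 × √12.8000 = 12.8000 + 3 × 3.5777 = 23.5331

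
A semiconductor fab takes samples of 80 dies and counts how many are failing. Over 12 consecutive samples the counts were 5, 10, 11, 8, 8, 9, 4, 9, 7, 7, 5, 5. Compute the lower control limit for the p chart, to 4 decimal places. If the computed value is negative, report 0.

p̄ = Σdᵢ / (k·n) = 88 / (12 × 80) = 0.09167
LCL = p̄ − 3·√(p̄(1−p̄)/n) = 0.09167 − 3 × 0.03226 = -0.00512 → 0 (negative, so LCL = 0)

0.0000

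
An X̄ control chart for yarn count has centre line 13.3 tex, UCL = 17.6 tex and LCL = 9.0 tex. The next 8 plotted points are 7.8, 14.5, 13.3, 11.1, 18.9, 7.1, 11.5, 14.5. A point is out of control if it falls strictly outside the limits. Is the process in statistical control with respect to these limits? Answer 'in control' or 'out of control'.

Compare each point to [9.0, 17.6]: sample 1 = 7.8 < LCL; sample 5 = 18.9 > UCL; sample 6 = 7.1 < LCL.

out of control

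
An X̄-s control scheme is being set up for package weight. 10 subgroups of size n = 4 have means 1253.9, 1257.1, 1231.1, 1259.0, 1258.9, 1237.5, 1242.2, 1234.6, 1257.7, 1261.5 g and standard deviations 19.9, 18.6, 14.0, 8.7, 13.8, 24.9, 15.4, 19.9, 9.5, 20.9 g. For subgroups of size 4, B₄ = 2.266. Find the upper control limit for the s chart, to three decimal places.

37.525

s̄ = (19.9 + 18.6 + 14.0 + 8.7 + 13.8 + 24.9 + 15.4 + 19.9 + 9.5 + 20.9) / 10 = 16.5600
UCL_s = B₄·s̄ = 2.266 × 16.5600 = 37.5250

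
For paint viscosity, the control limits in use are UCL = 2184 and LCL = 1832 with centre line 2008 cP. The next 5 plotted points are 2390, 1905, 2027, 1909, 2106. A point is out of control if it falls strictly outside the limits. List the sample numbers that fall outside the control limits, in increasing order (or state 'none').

Compare each point to [1832, 2184]: sample 1 = 2390 > UCL.

1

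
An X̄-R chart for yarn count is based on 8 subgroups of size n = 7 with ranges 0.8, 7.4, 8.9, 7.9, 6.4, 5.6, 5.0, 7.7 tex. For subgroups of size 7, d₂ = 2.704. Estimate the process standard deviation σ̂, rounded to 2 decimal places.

2.30

R̄ = (0.8 + 7.4 + 8.9 + 7.9 + 6.4 + 5.6 + 5.0 + 7.7) / 8 = 6.2125
σ̂ = R̄ / d₂ = 6.2125 / 2.704 = 2.2975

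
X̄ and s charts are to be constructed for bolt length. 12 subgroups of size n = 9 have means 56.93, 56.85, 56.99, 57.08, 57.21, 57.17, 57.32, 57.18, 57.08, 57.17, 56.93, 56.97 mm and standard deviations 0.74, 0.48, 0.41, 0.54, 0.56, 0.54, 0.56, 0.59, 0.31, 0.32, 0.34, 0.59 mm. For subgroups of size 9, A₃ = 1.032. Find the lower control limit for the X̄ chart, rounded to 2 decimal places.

X̄̄ = (56.93 + 56.85 + 56.99 + 57.08 + 57.21 + 57.17 + 57.32 + 57.18 + 57.08 + 57.17 + 56.93 + 56.97) / 12 = 57.0733
s̄ = (0.74 + 0.48 + 0.41 + 0.54 + 0.56 + 0.54 + 0.56 + 0.59 + 0.31 + 0.32 + 0.34 + 0.59) / 12 = 0.4983
LCL = X̄̄ − A₃·s̄ = 57.0733 − 1.032 × 0.4983 = 56.5591

56.56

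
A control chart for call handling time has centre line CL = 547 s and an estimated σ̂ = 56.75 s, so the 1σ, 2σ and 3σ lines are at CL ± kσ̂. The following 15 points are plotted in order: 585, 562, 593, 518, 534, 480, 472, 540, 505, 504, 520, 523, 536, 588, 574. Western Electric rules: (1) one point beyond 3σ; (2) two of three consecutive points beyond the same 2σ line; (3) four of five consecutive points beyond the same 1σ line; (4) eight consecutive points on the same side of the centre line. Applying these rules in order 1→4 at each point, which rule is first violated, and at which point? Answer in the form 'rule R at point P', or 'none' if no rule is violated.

Zone of each point (C = within 1σ̂, B = 1σ̂–2σ̂, A = 2σ̂–3σ̂, * = beyond 3σ̂; sign = side of CL): 1:+C, 2:+C, 3:+C, 4:-C, 5:-C, 6:-B, 7:-B, 8:-C, 9:-C, 10:-C, 11:-C, 12:-C, 13:-C, 14:+C, 15:+C
Rule 4 (eight consecutive points on the same side of the centre line) is satisfied at point 11.

rule 4 at point 11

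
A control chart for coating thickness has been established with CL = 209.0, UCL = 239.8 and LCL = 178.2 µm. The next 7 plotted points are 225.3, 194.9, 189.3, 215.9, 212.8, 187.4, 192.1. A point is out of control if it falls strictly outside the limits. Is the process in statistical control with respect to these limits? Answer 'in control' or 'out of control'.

in control

All 7 points lie within [178.2, 239.8].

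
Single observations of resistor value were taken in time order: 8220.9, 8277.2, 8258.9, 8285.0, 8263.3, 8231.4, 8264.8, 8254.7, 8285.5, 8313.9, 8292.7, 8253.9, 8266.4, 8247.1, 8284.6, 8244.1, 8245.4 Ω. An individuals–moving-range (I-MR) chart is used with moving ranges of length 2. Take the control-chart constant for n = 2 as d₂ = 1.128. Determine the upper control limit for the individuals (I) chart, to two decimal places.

X̄ = (8220.9 + 8277.2 + 8258.9 + 8285.0 + 8263.3 + 8231.4 + 8264.8 + 8254.7 + 8285.5 + 8313.9 + 8292.7 + 8253.9 + 8266.4 + 8247.1 + 8284.6 + 8244.1 + 8245.4) / 17 = 8264.1059
Moving ranges: 56.3, 18.3, 26.1, 21.7, 31.9, 33.4, 10.1, 30.8, 28.4, 21.2, 38.8, 12.5, 19.3, 37.5, 40.5, 1.3; M̄R̄ = 428.1000 / 16 = 26.7562
UCL = X̄ + 3·M̄R̄/d₂ = 8264.1059 + 3 × 26.7562 / 1.128 = 8335.2661

8335.27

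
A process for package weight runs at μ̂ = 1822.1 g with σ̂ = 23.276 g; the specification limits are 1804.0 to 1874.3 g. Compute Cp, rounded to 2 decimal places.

0.50

Cp = (USL − LSL) / (6σ̂) = (1874.3 − 1804.0) / (6 × 23.276) = 70.3000 / 139.6560 = 0.5034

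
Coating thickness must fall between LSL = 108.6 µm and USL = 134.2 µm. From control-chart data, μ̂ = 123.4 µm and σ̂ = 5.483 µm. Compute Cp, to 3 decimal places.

Cp = (USL − LSL) / (6σ̂) = (134.2 − 108.6) / (6 × 5.483) = 25.6000 / 32.8980 = 0.7782

0.778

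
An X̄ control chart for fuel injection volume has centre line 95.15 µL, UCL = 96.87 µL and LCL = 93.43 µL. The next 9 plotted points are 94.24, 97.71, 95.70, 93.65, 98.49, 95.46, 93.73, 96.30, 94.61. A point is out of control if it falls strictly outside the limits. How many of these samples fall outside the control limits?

Compare each point to [93.43, 96.87]: sample 2 = 97.71 > UCL; sample 5 = 98.49 > UCL.

2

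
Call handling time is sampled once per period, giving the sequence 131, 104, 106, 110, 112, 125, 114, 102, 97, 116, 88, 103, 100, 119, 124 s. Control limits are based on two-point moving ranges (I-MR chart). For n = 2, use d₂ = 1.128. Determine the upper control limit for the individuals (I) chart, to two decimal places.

X̄ = (131 + 104 + 106 + 110 + 112 + 125 + 114 + 102 + 97 + 116 + 88 + 103 + 100 + 119 + 124) / 15 = 110.0667
Moving ranges: 27, 2, 4, 2, 13, 11, 12, 5, 19, 28, 15, 3, 19, 5; M̄R̄ = 165.0000 / 14 = 11.7857
UCL = X̄ + 3·M̄R̄/d₂ = 110.0667 + 3 × 11.7857 / 1.128 = 141.4117

141.41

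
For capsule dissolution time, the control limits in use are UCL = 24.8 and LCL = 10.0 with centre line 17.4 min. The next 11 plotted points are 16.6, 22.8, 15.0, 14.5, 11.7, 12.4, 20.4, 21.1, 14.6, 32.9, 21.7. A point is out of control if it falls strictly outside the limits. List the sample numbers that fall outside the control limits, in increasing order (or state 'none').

Compare each point to [10.0, 24.8]: sample 10 = 32.9 > UCL.

10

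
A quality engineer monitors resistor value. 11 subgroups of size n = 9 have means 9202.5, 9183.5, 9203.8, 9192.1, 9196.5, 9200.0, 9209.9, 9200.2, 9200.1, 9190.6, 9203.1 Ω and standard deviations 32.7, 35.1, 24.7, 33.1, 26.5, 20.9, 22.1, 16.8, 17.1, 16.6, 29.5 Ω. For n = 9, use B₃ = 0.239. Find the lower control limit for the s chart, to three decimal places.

s̄ = (32.7 + 35.1 + 24.7 + 33.1 + 26.5 + 20.9 + 22.1 + 16.8 + 17.1 + 16.6 + 29.5) / 11 = 25.0091
LCL_s = B₃·s̄ = 0.239 × 25.0091 = 5.9772

5.977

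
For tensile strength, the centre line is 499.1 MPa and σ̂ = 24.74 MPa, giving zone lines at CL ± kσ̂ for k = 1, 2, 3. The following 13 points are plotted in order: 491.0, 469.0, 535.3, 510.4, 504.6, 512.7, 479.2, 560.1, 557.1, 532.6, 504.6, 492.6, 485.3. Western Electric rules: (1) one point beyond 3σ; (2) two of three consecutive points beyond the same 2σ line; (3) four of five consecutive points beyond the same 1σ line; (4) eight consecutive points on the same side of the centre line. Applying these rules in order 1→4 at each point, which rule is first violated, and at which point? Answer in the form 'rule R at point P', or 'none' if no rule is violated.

Zone of each point (C = within 1σ̂, B = 1σ̂–2σ̂, A = 2σ̂–3σ̂, * = beyond 3σ̂; sign = side of CL): 1:-C, 2:-B, 3:+B, 4:+C, 5:+C, 6:+C, 7:-C, 8:+A, 9:+A, 10:+B, 11:+C, 12:-C, 13:-C
Rule 2 (two of three consecutive points beyond the same 2σ limit) is satisfied at point 9.

rule 2 at point 9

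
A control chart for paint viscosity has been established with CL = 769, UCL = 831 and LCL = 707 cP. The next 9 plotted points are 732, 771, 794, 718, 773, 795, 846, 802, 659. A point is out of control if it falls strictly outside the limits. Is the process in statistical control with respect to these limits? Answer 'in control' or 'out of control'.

out of control

Compare each point to [707, 831]: sample 7 = 846 > UCL; sample 9 = 659 < LCL.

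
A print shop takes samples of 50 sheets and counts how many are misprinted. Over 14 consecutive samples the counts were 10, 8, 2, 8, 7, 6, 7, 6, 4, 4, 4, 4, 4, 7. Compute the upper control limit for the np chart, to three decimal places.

p̄ = Σdᵢ / (k·n) = 81 / (14 × 50) = 0.11571
UCL = np̄ + 3·√(np̄(1−p̄)) = 5.7857 + 3 × √(5.7857×0.88429) = 5.7857 + 3 × 2.2619 = 12.5714

12.571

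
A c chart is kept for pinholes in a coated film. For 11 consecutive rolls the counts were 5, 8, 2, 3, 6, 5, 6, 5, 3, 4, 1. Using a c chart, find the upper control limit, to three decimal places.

c̄ = (5 + 8 + 2 + 3 + 6 + 5 + 6 + 5 + 3 + 4 + 1) / 11 = 48 / 11 = 4.3636
UCL = c̄ + 3√c̄ = 4.3636 + 3 × √4.3636 = 4.3636 + 3 × 2.0889 = 10.6304

10.630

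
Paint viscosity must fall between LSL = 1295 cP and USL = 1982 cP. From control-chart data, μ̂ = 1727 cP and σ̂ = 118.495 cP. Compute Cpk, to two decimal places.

0.72

Cpu = (USL − μ̂) / (3σ̂) = (1982 − 1727) / (3 × 118.495) = 0.7173; Cpl = (μ̂ − LSL) / (3σ̂) = (1727 − 1295) / (3 × 118.495) = 1.2152; Cpk = min(Cpu, Cpl) = 0.7173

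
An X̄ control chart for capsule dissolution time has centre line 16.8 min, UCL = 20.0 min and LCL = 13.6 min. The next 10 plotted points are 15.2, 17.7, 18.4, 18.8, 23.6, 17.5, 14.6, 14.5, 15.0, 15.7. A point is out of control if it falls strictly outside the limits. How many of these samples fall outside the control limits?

Compare each point to [13.6, 20.0]: sample 5 = 23.6 > UCL.

1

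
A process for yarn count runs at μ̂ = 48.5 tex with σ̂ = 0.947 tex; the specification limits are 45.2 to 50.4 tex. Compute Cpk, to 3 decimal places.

0.669

Cpu = (USL − μ̂) / (3σ̂) = (50.4 − 48.5) / (3 × 0.947) = 0.6688; Cpl = (μ̂ − LSL) / (3σ̂) = (48.5 − 45.2) / (3 × 0.947) = 1.1616; Cpk = min(Cpu, Cpl) = 0.6688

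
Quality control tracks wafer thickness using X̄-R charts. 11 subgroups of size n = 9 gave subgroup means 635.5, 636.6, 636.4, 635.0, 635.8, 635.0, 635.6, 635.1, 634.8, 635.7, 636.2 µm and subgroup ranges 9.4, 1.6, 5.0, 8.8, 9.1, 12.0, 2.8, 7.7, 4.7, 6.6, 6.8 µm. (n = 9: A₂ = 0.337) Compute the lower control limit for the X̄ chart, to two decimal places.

X̄̄ = (635.5 + 636.6 + 636.4 + 635.0 + 635.8 + 635.0 + 635.6 + 635.1 + 634.8 + 635.7 + 636.2) / 11 = 6991.7000 / 11 = 635.6091
R̄ = (9.4 + 1.6 + 5.0 + 8.8 + 9.1 + 12.0 + 2.8 + 7.7 + 4.7 + 6.6 + 6.8) / 11 = 74.5000 / 11 = 6.7727
LCL = X̄̄ − A₂·R̄ = 635.6091 − 0.337 × 6.7727 = 633.3267

633.33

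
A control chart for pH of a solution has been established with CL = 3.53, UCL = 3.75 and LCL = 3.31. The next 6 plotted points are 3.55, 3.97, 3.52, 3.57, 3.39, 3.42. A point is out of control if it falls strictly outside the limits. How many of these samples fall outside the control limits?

1

Compare each point to [3.31, 3.75]: sample 2 = 3.97 > UCL.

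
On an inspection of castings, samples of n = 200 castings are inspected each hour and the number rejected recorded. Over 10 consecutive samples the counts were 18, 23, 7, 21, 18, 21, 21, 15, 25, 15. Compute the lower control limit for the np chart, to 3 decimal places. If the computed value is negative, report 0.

6.138

p̄ = Σdᵢ / (k·n) = 184 / (10 × 200) = 0.09200
LCL = np̄ − 3·√(np̄(1−p̄)) = 18.4000 − 3 × 4.0874 = 6.1377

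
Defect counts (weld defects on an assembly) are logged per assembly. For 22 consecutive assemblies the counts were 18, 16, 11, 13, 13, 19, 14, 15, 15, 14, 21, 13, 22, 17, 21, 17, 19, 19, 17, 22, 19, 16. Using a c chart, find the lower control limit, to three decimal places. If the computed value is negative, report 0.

c̄ = (18 + 16 + 11 + 13 + 13 + 19 + 14 + 15 + 15 + 14 + 21 + 13 + 22 + 17 + 21 + 17 + 19 + 19 + 17 + 22 + 19 + 16) / 22 = 371 / 22 = 16.8636
LCL = c̄ − 3√c̄ = 16.8636 − 3 × 4.1065 = 4.5440

4.544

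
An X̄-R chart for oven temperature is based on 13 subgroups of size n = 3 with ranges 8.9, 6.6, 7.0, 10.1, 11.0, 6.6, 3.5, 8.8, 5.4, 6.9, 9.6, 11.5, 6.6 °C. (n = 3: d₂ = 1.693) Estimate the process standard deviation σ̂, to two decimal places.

4.66

R̄ = (8.9 + 6.6 + 7.0 + 10.1 + 11.0 + 6.6 + 3.5 + 8.8 + 5.4 + 6.9 + 9.6 + 11.5 + 6.6) / 13 = 7.8846
σ̂ = R̄ / d₂ = 7.8846 / 1.693 = 4.6572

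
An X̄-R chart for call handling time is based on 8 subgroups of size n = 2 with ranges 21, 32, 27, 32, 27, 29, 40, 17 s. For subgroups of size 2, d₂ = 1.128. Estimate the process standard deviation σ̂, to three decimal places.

R̄ = (21 + 32 + 27 + 32 + 27 + 29 + 40 + 17) / 8 = 28.1250
σ̂ = R̄ / d₂ = 28.1250 / 1.128 = 24.9335

24.934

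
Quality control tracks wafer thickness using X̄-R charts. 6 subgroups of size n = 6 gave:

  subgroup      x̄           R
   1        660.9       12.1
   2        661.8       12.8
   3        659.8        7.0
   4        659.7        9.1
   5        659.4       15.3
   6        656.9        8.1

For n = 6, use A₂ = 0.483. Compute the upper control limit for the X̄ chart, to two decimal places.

X̄̄ = (660.9 + 661.8 + 659.8 + 659.7 + 659.4 + 656.9) / 6 = 3958.5000 / 6 = 659.7500
R̄ = (12.1 + 12.8 + 7.0 + 9.1 + 15.3 + 8.1) / 6 = 64.4000 / 6 = 10.7333
UCL = X̄̄ + A₂·R̄ = 659.7500 + 0.483 × 10.7333 = 664.9342

664.93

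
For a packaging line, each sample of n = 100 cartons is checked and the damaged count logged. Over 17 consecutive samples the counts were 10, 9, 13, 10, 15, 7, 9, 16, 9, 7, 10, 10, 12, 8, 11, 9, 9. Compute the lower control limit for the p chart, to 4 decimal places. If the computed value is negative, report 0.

p̄ = Σdᵢ / (k·n) = 174 / (17 × 100) = 0.10235
LCL = p̄ − 3·√(p̄(1−p̄)/n) = 0.10235 − 3 × 0.03031 = 0.01142

0.0114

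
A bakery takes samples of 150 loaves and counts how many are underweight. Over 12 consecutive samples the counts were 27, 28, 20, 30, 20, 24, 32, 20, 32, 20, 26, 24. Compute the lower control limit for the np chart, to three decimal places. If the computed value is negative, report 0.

11.502

p̄ = Σdᵢ / (k·n) = 303 / (12 × 150) = 0.16833
LCL = np̄ − 3·√(np̄(1−p̄)) = 25.2500 − 3 × 4.5825 = 11.5024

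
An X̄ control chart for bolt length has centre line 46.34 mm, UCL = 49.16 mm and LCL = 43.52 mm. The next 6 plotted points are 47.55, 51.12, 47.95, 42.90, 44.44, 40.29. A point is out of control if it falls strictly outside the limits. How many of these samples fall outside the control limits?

3

Compare each point to [43.52, 49.16]: sample 2 = 51.12 > UCL; sample 4 = 42.90 < LCL; sample 6 = 40.29 < LCL.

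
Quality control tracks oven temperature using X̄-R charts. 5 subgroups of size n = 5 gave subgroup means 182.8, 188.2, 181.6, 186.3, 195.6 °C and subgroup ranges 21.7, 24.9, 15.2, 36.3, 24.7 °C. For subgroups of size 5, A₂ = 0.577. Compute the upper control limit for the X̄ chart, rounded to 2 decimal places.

201.07

X̄̄ = (182.8 + 188.2 + 181.6 + 186.3 + 195.6) / 5 = 934.5000 / 5 = 186.9000
R̄ = (21.7 + 24.9 + 15.2 + 36.3 + 24.7) / 5 = 122.8000 / 5 = 24.5600
UCL = X̄̄ + A₂·R̄ = 186.9000 + 0.577 × 24.5600 = 201.0711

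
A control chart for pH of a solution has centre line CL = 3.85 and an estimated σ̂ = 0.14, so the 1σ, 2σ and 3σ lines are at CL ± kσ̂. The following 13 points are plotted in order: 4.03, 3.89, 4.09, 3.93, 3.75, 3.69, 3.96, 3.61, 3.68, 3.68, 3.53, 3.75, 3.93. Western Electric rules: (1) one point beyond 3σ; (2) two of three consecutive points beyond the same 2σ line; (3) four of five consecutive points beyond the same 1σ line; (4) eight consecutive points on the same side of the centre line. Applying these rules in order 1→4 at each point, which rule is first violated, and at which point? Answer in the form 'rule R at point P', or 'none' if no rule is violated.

rule 3 at point 10

Zone of each point (C = within 1σ̂, B = 1σ̂–2σ̂, A = 2σ̂–3σ̂, * = beyond 3σ̂; sign = side of CL): 1:+B, 2:+C, 3:+B, 4:+C, 5:-C, 6:-B, 7:+C, 8:-B, 9:-B, 10:-B, 11:-A, 12:-C, 13:+C
Rule 3 (four of five consecutive points beyond the same 1σ limit) is satisfied at point 10.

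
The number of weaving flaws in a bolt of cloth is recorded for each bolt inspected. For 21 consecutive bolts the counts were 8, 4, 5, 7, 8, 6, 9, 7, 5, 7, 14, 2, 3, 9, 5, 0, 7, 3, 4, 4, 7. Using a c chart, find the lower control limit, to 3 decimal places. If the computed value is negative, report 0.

c̄ = (8 + 4 + 5 + 7 + 8 + 6 + 9 + 7 + 5 + 7 + 14 + 2 + 3 + 9 + 5 + 0 + 7 + 3 + 4 + 4 + 7) / 21 = 124 / 21 = 5.9048
LCL = c̄ − 3√c̄ = 5.9048 − 3 × 2.4300 = -1.3852 → 0 (cannot be negative)

0.000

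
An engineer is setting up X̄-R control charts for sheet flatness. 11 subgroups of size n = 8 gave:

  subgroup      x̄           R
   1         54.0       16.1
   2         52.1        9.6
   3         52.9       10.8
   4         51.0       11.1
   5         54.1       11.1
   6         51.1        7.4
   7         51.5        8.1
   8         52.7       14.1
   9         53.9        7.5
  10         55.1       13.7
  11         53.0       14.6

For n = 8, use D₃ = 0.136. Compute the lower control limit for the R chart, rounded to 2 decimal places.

R̄ = (16.1 + 9.6 + 10.8 + 11.1 + 11.1 + 7.4 + 8.1 + 14.1 + 7.5 + 13.7 + 14.6) / 11 = 124.1000 / 11 = 11.2818
LCL_R = D₃·R̄ = 0.136 × 11.2818 = 1.5343

1.53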